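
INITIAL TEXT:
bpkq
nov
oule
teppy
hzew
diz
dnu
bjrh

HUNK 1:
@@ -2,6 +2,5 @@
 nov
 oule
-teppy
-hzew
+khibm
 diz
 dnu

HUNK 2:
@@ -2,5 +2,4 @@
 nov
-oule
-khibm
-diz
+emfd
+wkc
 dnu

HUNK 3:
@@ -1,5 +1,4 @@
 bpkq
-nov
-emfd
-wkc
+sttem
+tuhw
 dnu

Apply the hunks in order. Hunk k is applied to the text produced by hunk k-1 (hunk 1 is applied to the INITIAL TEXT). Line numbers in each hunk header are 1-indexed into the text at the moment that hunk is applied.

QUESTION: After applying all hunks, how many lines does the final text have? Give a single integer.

Hunk 1: at line 2 remove [teppy,hzew] add [khibm] -> 7 lines: bpkq nov oule khibm diz dnu bjrh
Hunk 2: at line 2 remove [oule,khibm,diz] add [emfd,wkc] -> 6 lines: bpkq nov emfd wkc dnu bjrh
Hunk 3: at line 1 remove [nov,emfd,wkc] add [sttem,tuhw] -> 5 lines: bpkq sttem tuhw dnu bjrh
Final line count: 5

Answer: 5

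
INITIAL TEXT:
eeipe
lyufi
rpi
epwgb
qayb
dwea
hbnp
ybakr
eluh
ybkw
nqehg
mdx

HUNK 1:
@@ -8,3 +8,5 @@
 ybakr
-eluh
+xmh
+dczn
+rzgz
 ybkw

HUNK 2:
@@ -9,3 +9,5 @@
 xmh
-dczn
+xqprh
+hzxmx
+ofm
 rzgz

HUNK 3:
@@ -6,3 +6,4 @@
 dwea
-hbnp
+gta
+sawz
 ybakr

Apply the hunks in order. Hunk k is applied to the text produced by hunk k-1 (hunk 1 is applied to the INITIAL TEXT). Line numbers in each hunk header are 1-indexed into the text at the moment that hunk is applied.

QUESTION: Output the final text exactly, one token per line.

Hunk 1: at line 8 remove [eluh] add [xmh,dczn,rzgz] -> 14 lines: eeipe lyufi rpi epwgb qayb dwea hbnp ybakr xmh dczn rzgz ybkw nqehg mdx
Hunk 2: at line 9 remove [dczn] add [xqprh,hzxmx,ofm] -> 16 lines: eeipe lyufi rpi epwgb qayb dwea hbnp ybakr xmh xqprh hzxmx ofm rzgz ybkw nqehg mdx
Hunk 3: at line 6 remove [hbnp] add [gta,sawz] -> 17 lines: eeipe lyufi rpi epwgb qayb dwea gta sawz ybakr xmh xqprh hzxmx ofm rzgz ybkw nqehg mdx

Answer: eeipe
lyufi
rpi
epwgb
qayb
dwea
gta
sawz
ybakr
xmh
xqprh
hzxmx
ofm
rzgz
ybkw
nqehg
mdx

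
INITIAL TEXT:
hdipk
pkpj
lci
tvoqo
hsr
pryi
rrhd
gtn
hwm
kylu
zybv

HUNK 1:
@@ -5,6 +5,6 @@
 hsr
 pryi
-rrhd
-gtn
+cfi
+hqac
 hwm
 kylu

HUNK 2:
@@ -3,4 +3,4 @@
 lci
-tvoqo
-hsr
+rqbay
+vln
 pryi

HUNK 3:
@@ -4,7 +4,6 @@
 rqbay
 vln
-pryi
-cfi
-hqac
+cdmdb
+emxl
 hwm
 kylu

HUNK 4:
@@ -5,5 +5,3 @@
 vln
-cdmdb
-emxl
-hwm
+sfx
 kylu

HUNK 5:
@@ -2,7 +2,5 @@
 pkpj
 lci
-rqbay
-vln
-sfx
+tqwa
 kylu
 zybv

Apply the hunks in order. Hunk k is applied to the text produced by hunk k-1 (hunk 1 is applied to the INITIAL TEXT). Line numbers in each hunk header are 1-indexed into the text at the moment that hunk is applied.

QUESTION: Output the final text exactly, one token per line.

Hunk 1: at line 5 remove [rrhd,gtn] add [cfi,hqac] -> 11 lines: hdipk pkpj lci tvoqo hsr pryi cfi hqac hwm kylu zybv
Hunk 2: at line 3 remove [tvoqo,hsr] add [rqbay,vln] -> 11 lines: hdipk pkpj lci rqbay vln pryi cfi hqac hwm kylu zybv
Hunk 3: at line 4 remove [pryi,cfi,hqac] add [cdmdb,emxl] -> 10 lines: hdipk pkpj lci rqbay vln cdmdb emxl hwm kylu zybv
Hunk 4: at line 5 remove [cdmdb,emxl,hwm] add [sfx] -> 8 lines: hdipk pkpj lci rqbay vln sfx kylu zybv
Hunk 5: at line 2 remove [rqbay,vln,sfx] add [tqwa] -> 6 lines: hdipk pkpj lci tqwa kylu zybv

Answer: hdipk
pkpj
lci
tqwa
kylu
zybv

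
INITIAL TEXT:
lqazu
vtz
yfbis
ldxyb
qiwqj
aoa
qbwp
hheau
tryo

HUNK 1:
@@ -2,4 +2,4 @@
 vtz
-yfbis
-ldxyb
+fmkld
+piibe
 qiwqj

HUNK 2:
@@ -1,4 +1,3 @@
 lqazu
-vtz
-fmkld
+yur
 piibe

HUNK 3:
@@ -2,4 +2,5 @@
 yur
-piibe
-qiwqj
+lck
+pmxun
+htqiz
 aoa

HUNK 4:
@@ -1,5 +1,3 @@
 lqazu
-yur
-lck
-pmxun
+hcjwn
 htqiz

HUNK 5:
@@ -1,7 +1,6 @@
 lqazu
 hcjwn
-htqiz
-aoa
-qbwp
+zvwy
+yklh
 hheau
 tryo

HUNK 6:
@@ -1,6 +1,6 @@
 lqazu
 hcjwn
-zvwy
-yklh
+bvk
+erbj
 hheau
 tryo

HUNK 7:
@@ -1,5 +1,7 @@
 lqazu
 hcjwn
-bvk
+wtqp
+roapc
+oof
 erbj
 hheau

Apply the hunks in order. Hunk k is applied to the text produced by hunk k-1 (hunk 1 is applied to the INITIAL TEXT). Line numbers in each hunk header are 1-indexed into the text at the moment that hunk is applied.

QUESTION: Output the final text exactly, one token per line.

Hunk 1: at line 2 remove [yfbis,ldxyb] add [fmkld,piibe] -> 9 lines: lqazu vtz fmkld piibe qiwqj aoa qbwp hheau tryo
Hunk 2: at line 1 remove [vtz,fmkld] add [yur] -> 8 lines: lqazu yur piibe qiwqj aoa qbwp hheau tryo
Hunk 3: at line 2 remove [piibe,qiwqj] add [lck,pmxun,htqiz] -> 9 lines: lqazu yur lck pmxun htqiz aoa qbwp hheau tryo
Hunk 4: at line 1 remove [yur,lck,pmxun] add [hcjwn] -> 7 lines: lqazu hcjwn htqiz aoa qbwp hheau tryo
Hunk 5: at line 1 remove [htqiz,aoa,qbwp] add [zvwy,yklh] -> 6 lines: lqazu hcjwn zvwy yklh hheau tryo
Hunk 6: at line 1 remove [zvwy,yklh] add [bvk,erbj] -> 6 lines: lqazu hcjwn bvk erbj hheau tryo
Hunk 7: at line 1 remove [bvk] add [wtqp,roapc,oof] -> 8 lines: lqazu hcjwn wtqp roapc oof erbj hheau tryo

Answer: lqazu
hcjwn
wtqp
roapc
oof
erbj
hheau
tryo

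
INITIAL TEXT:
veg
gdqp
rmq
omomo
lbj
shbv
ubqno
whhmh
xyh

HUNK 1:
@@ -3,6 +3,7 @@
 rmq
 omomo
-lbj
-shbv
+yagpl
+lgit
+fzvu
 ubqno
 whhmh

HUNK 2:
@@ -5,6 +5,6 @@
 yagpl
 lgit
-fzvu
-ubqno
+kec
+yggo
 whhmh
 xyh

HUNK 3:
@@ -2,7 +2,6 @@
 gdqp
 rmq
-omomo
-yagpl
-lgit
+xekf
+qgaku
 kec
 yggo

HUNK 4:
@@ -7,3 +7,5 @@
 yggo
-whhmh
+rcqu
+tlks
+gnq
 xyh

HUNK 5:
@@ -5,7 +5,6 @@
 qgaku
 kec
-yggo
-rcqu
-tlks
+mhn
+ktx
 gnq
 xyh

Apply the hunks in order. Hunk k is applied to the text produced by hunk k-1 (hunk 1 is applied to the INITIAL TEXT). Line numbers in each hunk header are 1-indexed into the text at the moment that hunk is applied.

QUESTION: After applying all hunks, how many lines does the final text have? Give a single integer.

Answer: 10

Derivation:
Hunk 1: at line 3 remove [lbj,shbv] add [yagpl,lgit,fzvu] -> 10 lines: veg gdqp rmq omomo yagpl lgit fzvu ubqno whhmh xyh
Hunk 2: at line 5 remove [fzvu,ubqno] add [kec,yggo] -> 10 lines: veg gdqp rmq omomo yagpl lgit kec yggo whhmh xyh
Hunk 3: at line 2 remove [omomo,yagpl,lgit] add [xekf,qgaku] -> 9 lines: veg gdqp rmq xekf qgaku kec yggo whhmh xyh
Hunk 4: at line 7 remove [whhmh] add [rcqu,tlks,gnq] -> 11 lines: veg gdqp rmq xekf qgaku kec yggo rcqu tlks gnq xyh
Hunk 5: at line 5 remove [yggo,rcqu,tlks] add [mhn,ktx] -> 10 lines: veg gdqp rmq xekf qgaku kec mhn ktx gnq xyh
Final line count: 10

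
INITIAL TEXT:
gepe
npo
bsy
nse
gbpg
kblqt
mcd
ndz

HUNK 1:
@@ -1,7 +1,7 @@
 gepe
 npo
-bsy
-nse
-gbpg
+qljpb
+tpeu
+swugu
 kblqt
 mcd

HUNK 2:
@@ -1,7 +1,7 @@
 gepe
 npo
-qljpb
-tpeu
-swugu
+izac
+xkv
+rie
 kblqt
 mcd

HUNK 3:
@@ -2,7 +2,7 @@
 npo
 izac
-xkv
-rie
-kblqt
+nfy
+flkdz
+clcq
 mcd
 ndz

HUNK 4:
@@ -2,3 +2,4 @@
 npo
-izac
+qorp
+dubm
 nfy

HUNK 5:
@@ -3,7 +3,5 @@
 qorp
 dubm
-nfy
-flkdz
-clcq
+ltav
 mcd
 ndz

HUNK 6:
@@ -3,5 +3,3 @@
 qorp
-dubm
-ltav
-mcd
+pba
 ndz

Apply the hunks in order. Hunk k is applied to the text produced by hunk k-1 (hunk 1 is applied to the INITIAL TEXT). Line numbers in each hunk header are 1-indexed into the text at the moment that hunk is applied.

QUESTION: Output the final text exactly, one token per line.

Hunk 1: at line 1 remove [bsy,nse,gbpg] add [qljpb,tpeu,swugu] -> 8 lines: gepe npo qljpb tpeu swugu kblqt mcd ndz
Hunk 2: at line 1 remove [qljpb,tpeu,swugu] add [izac,xkv,rie] -> 8 lines: gepe npo izac xkv rie kblqt mcd ndz
Hunk 3: at line 2 remove [xkv,rie,kblqt] add [nfy,flkdz,clcq] -> 8 lines: gepe npo izac nfy flkdz clcq mcd ndz
Hunk 4: at line 2 remove [izac] add [qorp,dubm] -> 9 lines: gepe npo qorp dubm nfy flkdz clcq mcd ndz
Hunk 5: at line 3 remove [nfy,flkdz,clcq] add [ltav] -> 7 lines: gepe npo qorp dubm ltav mcd ndz
Hunk 6: at line 3 remove [dubm,ltav,mcd] add [pba] -> 5 lines: gepe npo qorp pba ndz

Answer: gepe
npo
qorp
pba
ndz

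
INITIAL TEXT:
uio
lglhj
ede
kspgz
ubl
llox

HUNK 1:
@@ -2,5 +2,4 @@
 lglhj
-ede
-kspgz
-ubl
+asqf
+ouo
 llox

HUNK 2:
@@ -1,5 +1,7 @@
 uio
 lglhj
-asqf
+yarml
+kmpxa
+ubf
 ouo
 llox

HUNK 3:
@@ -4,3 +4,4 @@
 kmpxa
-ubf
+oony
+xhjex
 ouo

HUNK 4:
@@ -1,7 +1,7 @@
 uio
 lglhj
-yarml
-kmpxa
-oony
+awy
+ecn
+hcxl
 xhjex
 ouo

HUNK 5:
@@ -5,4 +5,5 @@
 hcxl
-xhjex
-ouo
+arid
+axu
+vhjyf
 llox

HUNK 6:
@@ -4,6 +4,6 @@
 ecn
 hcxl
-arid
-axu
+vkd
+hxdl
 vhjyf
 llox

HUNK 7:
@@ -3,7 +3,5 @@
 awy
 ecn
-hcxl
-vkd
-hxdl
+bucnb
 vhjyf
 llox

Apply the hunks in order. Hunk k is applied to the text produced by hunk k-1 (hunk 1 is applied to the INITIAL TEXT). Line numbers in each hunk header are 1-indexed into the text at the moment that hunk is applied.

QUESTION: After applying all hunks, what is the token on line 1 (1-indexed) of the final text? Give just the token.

Answer: uio

Derivation:
Hunk 1: at line 2 remove [ede,kspgz,ubl] add [asqf,ouo] -> 5 lines: uio lglhj asqf ouo llox
Hunk 2: at line 1 remove [asqf] add [yarml,kmpxa,ubf] -> 7 lines: uio lglhj yarml kmpxa ubf ouo llox
Hunk 3: at line 4 remove [ubf] add [oony,xhjex] -> 8 lines: uio lglhj yarml kmpxa oony xhjex ouo llox
Hunk 4: at line 1 remove [yarml,kmpxa,oony] add [awy,ecn,hcxl] -> 8 lines: uio lglhj awy ecn hcxl xhjex ouo llox
Hunk 5: at line 5 remove [xhjex,ouo] add [arid,axu,vhjyf] -> 9 lines: uio lglhj awy ecn hcxl arid axu vhjyf llox
Hunk 6: at line 4 remove [arid,axu] add [vkd,hxdl] -> 9 lines: uio lglhj awy ecn hcxl vkd hxdl vhjyf llox
Hunk 7: at line 3 remove [hcxl,vkd,hxdl] add [bucnb] -> 7 lines: uio lglhj awy ecn bucnb vhjyf llox
Final line 1: uio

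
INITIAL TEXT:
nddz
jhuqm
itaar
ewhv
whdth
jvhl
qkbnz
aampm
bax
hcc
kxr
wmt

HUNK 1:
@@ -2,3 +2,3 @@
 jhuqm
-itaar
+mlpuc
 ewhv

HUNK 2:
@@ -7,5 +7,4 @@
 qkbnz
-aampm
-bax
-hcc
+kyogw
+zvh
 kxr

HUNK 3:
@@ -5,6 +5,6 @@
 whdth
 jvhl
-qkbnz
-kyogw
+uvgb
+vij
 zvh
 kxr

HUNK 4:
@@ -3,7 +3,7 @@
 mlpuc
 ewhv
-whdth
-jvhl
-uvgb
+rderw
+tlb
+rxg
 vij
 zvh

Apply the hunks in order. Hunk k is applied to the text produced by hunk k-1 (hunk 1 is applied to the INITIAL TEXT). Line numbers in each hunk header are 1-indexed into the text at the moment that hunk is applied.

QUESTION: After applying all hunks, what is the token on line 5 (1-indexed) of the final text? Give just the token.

Answer: rderw

Derivation:
Hunk 1: at line 2 remove [itaar] add [mlpuc] -> 12 lines: nddz jhuqm mlpuc ewhv whdth jvhl qkbnz aampm bax hcc kxr wmt
Hunk 2: at line 7 remove [aampm,bax,hcc] add [kyogw,zvh] -> 11 lines: nddz jhuqm mlpuc ewhv whdth jvhl qkbnz kyogw zvh kxr wmt
Hunk 3: at line 5 remove [qkbnz,kyogw] add [uvgb,vij] -> 11 lines: nddz jhuqm mlpuc ewhv whdth jvhl uvgb vij zvh kxr wmt
Hunk 4: at line 3 remove [whdth,jvhl,uvgb] add [rderw,tlb,rxg] -> 11 lines: nddz jhuqm mlpuc ewhv rderw tlb rxg vij zvh kxr wmt
Final line 5: rderw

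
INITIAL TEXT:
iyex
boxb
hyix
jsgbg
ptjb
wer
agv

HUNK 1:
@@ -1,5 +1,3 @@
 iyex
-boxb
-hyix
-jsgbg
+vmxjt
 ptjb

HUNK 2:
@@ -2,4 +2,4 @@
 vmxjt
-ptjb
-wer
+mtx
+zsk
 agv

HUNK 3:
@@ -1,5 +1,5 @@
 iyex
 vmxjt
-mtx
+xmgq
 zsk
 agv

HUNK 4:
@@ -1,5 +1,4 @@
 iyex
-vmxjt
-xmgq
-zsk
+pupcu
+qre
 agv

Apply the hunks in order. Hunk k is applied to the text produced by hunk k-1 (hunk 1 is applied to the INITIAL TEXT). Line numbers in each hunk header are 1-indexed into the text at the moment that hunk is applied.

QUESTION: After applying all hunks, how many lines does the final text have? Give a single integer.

Answer: 4

Derivation:
Hunk 1: at line 1 remove [boxb,hyix,jsgbg] add [vmxjt] -> 5 lines: iyex vmxjt ptjb wer agv
Hunk 2: at line 2 remove [ptjb,wer] add [mtx,zsk] -> 5 lines: iyex vmxjt mtx zsk agv
Hunk 3: at line 1 remove [mtx] add [xmgq] -> 5 lines: iyex vmxjt xmgq zsk agv
Hunk 4: at line 1 remove [vmxjt,xmgq,zsk] add [pupcu,qre] -> 4 lines: iyex pupcu qre agv
Final line count: 4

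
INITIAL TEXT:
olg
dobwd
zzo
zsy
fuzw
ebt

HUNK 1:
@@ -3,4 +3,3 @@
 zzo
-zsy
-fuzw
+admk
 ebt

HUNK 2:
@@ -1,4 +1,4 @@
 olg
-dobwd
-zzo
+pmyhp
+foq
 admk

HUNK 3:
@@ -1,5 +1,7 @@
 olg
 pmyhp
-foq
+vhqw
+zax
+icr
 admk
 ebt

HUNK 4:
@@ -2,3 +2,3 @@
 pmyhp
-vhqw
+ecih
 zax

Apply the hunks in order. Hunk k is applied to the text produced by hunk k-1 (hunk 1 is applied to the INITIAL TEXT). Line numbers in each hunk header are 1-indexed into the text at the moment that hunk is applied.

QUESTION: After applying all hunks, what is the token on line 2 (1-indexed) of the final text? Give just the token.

Answer: pmyhp

Derivation:
Hunk 1: at line 3 remove [zsy,fuzw] add [admk] -> 5 lines: olg dobwd zzo admk ebt
Hunk 2: at line 1 remove [dobwd,zzo] add [pmyhp,foq] -> 5 lines: olg pmyhp foq admk ebt
Hunk 3: at line 1 remove [foq] add [vhqw,zax,icr] -> 7 lines: olg pmyhp vhqw zax icr admk ebt
Hunk 4: at line 2 remove [vhqw] add [ecih] -> 7 lines: olg pmyhp ecih zax icr admk ebt
Final line 2: pmyhp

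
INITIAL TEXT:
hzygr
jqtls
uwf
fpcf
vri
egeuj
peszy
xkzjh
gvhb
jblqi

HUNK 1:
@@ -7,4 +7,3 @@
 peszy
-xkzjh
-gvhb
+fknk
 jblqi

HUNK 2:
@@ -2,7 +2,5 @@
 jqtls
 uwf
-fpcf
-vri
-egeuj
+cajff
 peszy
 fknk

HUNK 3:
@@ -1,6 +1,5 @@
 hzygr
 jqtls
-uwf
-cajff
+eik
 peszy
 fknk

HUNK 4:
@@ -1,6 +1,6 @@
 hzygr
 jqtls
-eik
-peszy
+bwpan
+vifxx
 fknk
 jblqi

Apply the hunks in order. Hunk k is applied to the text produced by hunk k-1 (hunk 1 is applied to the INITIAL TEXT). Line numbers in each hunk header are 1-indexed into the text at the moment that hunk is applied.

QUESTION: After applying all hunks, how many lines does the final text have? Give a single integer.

Answer: 6

Derivation:
Hunk 1: at line 7 remove [xkzjh,gvhb] add [fknk] -> 9 lines: hzygr jqtls uwf fpcf vri egeuj peszy fknk jblqi
Hunk 2: at line 2 remove [fpcf,vri,egeuj] add [cajff] -> 7 lines: hzygr jqtls uwf cajff peszy fknk jblqi
Hunk 3: at line 1 remove [uwf,cajff] add [eik] -> 6 lines: hzygr jqtls eik peszy fknk jblqi
Hunk 4: at line 1 remove [eik,peszy] add [bwpan,vifxx] -> 6 lines: hzygr jqtls bwpan vifxx fknk jblqi
Final line count: 6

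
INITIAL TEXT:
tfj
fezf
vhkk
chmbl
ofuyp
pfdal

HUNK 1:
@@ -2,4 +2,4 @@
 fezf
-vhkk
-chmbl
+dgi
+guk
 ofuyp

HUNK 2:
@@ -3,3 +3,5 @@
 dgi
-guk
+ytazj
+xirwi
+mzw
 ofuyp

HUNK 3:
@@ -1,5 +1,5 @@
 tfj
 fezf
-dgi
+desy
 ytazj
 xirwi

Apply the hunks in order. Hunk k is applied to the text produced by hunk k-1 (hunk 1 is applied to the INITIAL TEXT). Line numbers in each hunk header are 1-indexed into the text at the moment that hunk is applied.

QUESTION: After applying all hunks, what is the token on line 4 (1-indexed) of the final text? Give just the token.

Hunk 1: at line 2 remove [vhkk,chmbl] add [dgi,guk] -> 6 lines: tfj fezf dgi guk ofuyp pfdal
Hunk 2: at line 3 remove [guk] add [ytazj,xirwi,mzw] -> 8 lines: tfj fezf dgi ytazj xirwi mzw ofuyp pfdal
Hunk 3: at line 1 remove [dgi] add [desy] -> 8 lines: tfj fezf desy ytazj xirwi mzw ofuyp pfdal
Final line 4: ytazj

Answer: ytazj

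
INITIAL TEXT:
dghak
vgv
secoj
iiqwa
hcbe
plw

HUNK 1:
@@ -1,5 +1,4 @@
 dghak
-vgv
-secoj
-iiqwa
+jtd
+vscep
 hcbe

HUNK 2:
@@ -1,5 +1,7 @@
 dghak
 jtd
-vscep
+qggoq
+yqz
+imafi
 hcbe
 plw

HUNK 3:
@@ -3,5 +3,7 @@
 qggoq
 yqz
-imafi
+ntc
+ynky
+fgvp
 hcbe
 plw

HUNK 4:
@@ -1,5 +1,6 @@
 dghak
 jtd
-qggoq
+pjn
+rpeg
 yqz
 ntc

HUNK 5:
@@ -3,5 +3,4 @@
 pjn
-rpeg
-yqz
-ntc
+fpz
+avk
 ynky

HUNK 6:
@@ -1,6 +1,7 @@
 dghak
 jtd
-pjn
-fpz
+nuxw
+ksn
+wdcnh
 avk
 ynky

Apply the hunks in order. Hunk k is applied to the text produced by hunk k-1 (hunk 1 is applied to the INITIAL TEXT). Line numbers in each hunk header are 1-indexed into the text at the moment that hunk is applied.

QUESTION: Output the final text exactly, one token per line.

Hunk 1: at line 1 remove [vgv,secoj,iiqwa] add [jtd,vscep] -> 5 lines: dghak jtd vscep hcbe plw
Hunk 2: at line 1 remove [vscep] add [qggoq,yqz,imafi] -> 7 lines: dghak jtd qggoq yqz imafi hcbe plw
Hunk 3: at line 3 remove [imafi] add [ntc,ynky,fgvp] -> 9 lines: dghak jtd qggoq yqz ntc ynky fgvp hcbe plw
Hunk 4: at line 1 remove [qggoq] add [pjn,rpeg] -> 10 lines: dghak jtd pjn rpeg yqz ntc ynky fgvp hcbe plw
Hunk 5: at line 3 remove [rpeg,yqz,ntc] add [fpz,avk] -> 9 lines: dghak jtd pjn fpz avk ynky fgvp hcbe plw
Hunk 6: at line 1 remove [pjn,fpz] add [nuxw,ksn,wdcnh] -> 10 lines: dghak jtd nuxw ksn wdcnh avk ynky fgvp hcbe plw

Answer: dghak
jtd
nuxw
ksn
wdcnh
avk
ynky
fgvp
hcbe
plw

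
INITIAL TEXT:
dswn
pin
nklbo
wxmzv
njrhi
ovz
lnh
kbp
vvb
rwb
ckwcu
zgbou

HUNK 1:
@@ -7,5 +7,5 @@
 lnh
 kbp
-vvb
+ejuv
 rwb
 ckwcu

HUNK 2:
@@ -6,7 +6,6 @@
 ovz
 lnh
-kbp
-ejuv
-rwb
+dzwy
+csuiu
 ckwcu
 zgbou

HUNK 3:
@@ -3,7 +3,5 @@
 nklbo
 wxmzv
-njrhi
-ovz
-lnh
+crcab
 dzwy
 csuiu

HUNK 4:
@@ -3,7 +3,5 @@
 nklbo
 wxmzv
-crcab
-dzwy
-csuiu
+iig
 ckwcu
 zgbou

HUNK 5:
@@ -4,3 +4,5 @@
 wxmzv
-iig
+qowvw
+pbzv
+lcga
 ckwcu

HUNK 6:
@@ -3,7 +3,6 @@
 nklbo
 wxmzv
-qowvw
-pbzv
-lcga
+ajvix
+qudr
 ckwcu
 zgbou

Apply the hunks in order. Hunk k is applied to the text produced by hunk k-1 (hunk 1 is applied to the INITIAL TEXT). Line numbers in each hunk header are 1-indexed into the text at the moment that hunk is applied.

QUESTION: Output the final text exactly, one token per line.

Answer: dswn
pin
nklbo
wxmzv
ajvix
qudr
ckwcu
zgbou

Derivation:
Hunk 1: at line 7 remove [vvb] add [ejuv] -> 12 lines: dswn pin nklbo wxmzv njrhi ovz lnh kbp ejuv rwb ckwcu zgbou
Hunk 2: at line 6 remove [kbp,ejuv,rwb] add [dzwy,csuiu] -> 11 lines: dswn pin nklbo wxmzv njrhi ovz lnh dzwy csuiu ckwcu zgbou
Hunk 3: at line 3 remove [njrhi,ovz,lnh] add [crcab] -> 9 lines: dswn pin nklbo wxmzv crcab dzwy csuiu ckwcu zgbou
Hunk 4: at line 3 remove [crcab,dzwy,csuiu] add [iig] -> 7 lines: dswn pin nklbo wxmzv iig ckwcu zgbou
Hunk 5: at line 4 remove [iig] add [qowvw,pbzv,lcga] -> 9 lines: dswn pin nklbo wxmzv qowvw pbzv lcga ckwcu zgbou
Hunk 6: at line 3 remove [qowvw,pbzv,lcga] add [ajvix,qudr] -> 8 lines: dswn pin nklbo wxmzv ajvix qudr ckwcu zgbou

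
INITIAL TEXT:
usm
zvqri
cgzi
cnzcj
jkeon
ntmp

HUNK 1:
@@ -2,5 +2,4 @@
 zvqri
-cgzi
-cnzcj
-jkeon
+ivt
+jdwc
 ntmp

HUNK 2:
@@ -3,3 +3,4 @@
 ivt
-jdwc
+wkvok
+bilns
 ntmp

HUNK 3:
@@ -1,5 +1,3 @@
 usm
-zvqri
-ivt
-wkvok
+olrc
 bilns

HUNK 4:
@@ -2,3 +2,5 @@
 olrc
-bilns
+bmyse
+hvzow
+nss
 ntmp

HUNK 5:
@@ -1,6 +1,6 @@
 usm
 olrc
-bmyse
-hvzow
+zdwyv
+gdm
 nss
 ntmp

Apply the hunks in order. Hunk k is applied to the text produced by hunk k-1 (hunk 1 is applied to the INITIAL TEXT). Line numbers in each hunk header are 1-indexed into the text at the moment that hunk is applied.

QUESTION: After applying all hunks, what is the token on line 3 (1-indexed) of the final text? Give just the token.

Answer: zdwyv

Derivation:
Hunk 1: at line 2 remove [cgzi,cnzcj,jkeon] add [ivt,jdwc] -> 5 lines: usm zvqri ivt jdwc ntmp
Hunk 2: at line 3 remove [jdwc] add [wkvok,bilns] -> 6 lines: usm zvqri ivt wkvok bilns ntmp
Hunk 3: at line 1 remove [zvqri,ivt,wkvok] add [olrc] -> 4 lines: usm olrc bilns ntmp
Hunk 4: at line 2 remove [bilns] add [bmyse,hvzow,nss] -> 6 lines: usm olrc bmyse hvzow nss ntmp
Hunk 5: at line 1 remove [bmyse,hvzow] add [zdwyv,gdm] -> 6 lines: usm olrc zdwyv gdm nss ntmp
Final line 3: zdwyv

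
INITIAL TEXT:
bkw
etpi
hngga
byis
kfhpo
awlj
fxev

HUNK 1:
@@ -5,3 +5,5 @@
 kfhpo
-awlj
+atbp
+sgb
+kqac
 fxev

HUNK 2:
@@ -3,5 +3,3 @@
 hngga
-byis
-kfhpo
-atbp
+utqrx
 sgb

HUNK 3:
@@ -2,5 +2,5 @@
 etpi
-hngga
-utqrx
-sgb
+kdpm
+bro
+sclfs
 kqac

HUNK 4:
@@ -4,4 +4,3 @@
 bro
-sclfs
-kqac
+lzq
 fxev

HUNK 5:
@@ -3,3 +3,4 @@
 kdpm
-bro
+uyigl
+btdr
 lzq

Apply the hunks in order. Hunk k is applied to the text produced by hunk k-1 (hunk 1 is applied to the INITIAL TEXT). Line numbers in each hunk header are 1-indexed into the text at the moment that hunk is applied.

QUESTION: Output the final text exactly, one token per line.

Answer: bkw
etpi
kdpm
uyigl
btdr
lzq
fxev

Derivation:
Hunk 1: at line 5 remove [awlj] add [atbp,sgb,kqac] -> 9 lines: bkw etpi hngga byis kfhpo atbp sgb kqac fxev
Hunk 2: at line 3 remove [byis,kfhpo,atbp] add [utqrx] -> 7 lines: bkw etpi hngga utqrx sgb kqac fxev
Hunk 3: at line 2 remove [hngga,utqrx,sgb] add [kdpm,bro,sclfs] -> 7 lines: bkw etpi kdpm bro sclfs kqac fxev
Hunk 4: at line 4 remove [sclfs,kqac] add [lzq] -> 6 lines: bkw etpi kdpm bro lzq fxev
Hunk 5: at line 3 remove [bro] add [uyigl,btdr] -> 7 lines: bkw etpi kdpm uyigl btdr lzq fxev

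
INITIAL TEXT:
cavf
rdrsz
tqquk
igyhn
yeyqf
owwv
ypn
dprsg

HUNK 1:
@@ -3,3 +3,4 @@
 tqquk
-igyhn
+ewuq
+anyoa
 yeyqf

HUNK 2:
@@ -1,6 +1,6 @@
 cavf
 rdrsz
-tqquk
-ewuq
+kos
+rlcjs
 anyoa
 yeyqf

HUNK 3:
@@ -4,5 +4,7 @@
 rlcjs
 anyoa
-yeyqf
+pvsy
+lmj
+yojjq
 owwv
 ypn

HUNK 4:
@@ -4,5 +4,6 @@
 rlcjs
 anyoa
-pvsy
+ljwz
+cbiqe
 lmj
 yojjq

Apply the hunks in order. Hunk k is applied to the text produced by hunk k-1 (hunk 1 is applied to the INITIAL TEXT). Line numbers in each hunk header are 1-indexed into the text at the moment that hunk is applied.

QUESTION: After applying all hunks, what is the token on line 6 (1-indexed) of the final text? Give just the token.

Hunk 1: at line 3 remove [igyhn] add [ewuq,anyoa] -> 9 lines: cavf rdrsz tqquk ewuq anyoa yeyqf owwv ypn dprsg
Hunk 2: at line 1 remove [tqquk,ewuq] add [kos,rlcjs] -> 9 lines: cavf rdrsz kos rlcjs anyoa yeyqf owwv ypn dprsg
Hunk 3: at line 4 remove [yeyqf] add [pvsy,lmj,yojjq] -> 11 lines: cavf rdrsz kos rlcjs anyoa pvsy lmj yojjq owwv ypn dprsg
Hunk 4: at line 4 remove [pvsy] add [ljwz,cbiqe] -> 12 lines: cavf rdrsz kos rlcjs anyoa ljwz cbiqe lmj yojjq owwv ypn dprsg
Final line 6: ljwz

Answer: ljwz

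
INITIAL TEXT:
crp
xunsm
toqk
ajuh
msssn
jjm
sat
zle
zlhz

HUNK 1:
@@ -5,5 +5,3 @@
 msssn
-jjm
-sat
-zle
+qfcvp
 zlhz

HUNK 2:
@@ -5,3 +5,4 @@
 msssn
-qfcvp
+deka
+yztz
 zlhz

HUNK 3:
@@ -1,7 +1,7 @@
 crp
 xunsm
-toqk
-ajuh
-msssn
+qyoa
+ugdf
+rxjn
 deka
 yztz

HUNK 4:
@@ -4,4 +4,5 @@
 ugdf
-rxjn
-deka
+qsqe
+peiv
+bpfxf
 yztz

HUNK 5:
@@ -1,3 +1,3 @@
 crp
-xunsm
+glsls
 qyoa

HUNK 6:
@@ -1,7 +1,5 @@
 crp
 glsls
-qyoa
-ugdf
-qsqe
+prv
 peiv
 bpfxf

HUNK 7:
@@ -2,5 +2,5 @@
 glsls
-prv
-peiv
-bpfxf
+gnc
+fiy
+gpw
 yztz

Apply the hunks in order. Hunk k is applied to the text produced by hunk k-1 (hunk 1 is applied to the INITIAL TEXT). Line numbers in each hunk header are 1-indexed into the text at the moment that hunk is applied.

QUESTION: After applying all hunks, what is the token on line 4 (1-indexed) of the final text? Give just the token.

Answer: fiy

Derivation:
Hunk 1: at line 5 remove [jjm,sat,zle] add [qfcvp] -> 7 lines: crp xunsm toqk ajuh msssn qfcvp zlhz
Hunk 2: at line 5 remove [qfcvp] add [deka,yztz] -> 8 lines: crp xunsm toqk ajuh msssn deka yztz zlhz
Hunk 3: at line 1 remove [toqk,ajuh,msssn] add [qyoa,ugdf,rxjn] -> 8 lines: crp xunsm qyoa ugdf rxjn deka yztz zlhz
Hunk 4: at line 4 remove [rxjn,deka] add [qsqe,peiv,bpfxf] -> 9 lines: crp xunsm qyoa ugdf qsqe peiv bpfxf yztz zlhz
Hunk 5: at line 1 remove [xunsm] add [glsls] -> 9 lines: crp glsls qyoa ugdf qsqe peiv bpfxf yztz zlhz
Hunk 6: at line 1 remove [qyoa,ugdf,qsqe] add [prv] -> 7 lines: crp glsls prv peiv bpfxf yztz zlhz
Hunk 7: at line 2 remove [prv,peiv,bpfxf] add [gnc,fiy,gpw] -> 7 lines: crp glsls gnc fiy gpw yztz zlhz
Final line 4: fiy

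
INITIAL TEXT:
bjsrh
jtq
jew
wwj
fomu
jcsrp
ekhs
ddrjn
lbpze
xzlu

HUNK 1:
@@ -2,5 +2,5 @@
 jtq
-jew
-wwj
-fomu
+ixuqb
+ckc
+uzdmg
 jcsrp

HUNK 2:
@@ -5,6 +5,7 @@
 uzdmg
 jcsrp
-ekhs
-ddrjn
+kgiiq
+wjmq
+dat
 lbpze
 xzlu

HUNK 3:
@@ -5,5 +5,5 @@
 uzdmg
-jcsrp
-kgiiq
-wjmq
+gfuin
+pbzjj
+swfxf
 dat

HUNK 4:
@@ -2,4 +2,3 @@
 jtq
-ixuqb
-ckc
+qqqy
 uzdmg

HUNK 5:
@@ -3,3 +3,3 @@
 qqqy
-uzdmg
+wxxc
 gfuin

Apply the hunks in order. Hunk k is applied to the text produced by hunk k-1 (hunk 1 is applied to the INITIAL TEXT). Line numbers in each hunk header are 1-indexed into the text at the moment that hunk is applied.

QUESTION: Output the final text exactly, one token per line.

Hunk 1: at line 2 remove [jew,wwj,fomu] add [ixuqb,ckc,uzdmg] -> 10 lines: bjsrh jtq ixuqb ckc uzdmg jcsrp ekhs ddrjn lbpze xzlu
Hunk 2: at line 5 remove [ekhs,ddrjn] add [kgiiq,wjmq,dat] -> 11 lines: bjsrh jtq ixuqb ckc uzdmg jcsrp kgiiq wjmq dat lbpze xzlu
Hunk 3: at line 5 remove [jcsrp,kgiiq,wjmq] add [gfuin,pbzjj,swfxf] -> 11 lines: bjsrh jtq ixuqb ckc uzdmg gfuin pbzjj swfxf dat lbpze xzlu
Hunk 4: at line 2 remove [ixuqb,ckc] add [qqqy] -> 10 lines: bjsrh jtq qqqy uzdmg gfuin pbzjj swfxf dat lbpze xzlu
Hunk 5: at line 3 remove [uzdmg] add [wxxc] -> 10 lines: bjsrh jtq qqqy wxxc gfuin pbzjj swfxf dat lbpze xzlu

Answer: bjsrh
jtq
qqqy
wxxc
gfuin
pbzjj
swfxf
dat
lbpze
xzlu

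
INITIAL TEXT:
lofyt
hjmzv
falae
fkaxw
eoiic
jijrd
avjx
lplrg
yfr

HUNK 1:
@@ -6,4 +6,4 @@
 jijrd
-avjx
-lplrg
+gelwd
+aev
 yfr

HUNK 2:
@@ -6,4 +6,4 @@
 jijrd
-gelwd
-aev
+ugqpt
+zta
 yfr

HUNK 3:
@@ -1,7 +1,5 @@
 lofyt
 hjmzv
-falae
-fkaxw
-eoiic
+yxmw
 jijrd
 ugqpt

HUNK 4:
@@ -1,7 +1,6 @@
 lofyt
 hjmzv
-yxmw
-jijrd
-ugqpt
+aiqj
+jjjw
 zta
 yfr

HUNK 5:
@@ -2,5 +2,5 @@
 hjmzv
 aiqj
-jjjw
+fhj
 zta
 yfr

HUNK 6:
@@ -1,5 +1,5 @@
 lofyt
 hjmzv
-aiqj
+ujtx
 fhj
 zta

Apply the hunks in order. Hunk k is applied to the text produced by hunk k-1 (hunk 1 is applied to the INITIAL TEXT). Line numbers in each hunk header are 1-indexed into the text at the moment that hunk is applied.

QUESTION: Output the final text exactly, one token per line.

Answer: lofyt
hjmzv
ujtx
fhj
zta
yfr

Derivation:
Hunk 1: at line 6 remove [avjx,lplrg] add [gelwd,aev] -> 9 lines: lofyt hjmzv falae fkaxw eoiic jijrd gelwd aev yfr
Hunk 2: at line 6 remove [gelwd,aev] add [ugqpt,zta] -> 9 lines: lofyt hjmzv falae fkaxw eoiic jijrd ugqpt zta yfr
Hunk 3: at line 1 remove [falae,fkaxw,eoiic] add [yxmw] -> 7 lines: lofyt hjmzv yxmw jijrd ugqpt zta yfr
Hunk 4: at line 1 remove [yxmw,jijrd,ugqpt] add [aiqj,jjjw] -> 6 lines: lofyt hjmzv aiqj jjjw zta yfr
Hunk 5: at line 2 remove [jjjw] add [fhj] -> 6 lines: lofyt hjmzv aiqj fhj zta yfr
Hunk 6: at line 1 remove [aiqj] add [ujtx] -> 6 lines: lofyt hjmzv ujtx fhj zta yfr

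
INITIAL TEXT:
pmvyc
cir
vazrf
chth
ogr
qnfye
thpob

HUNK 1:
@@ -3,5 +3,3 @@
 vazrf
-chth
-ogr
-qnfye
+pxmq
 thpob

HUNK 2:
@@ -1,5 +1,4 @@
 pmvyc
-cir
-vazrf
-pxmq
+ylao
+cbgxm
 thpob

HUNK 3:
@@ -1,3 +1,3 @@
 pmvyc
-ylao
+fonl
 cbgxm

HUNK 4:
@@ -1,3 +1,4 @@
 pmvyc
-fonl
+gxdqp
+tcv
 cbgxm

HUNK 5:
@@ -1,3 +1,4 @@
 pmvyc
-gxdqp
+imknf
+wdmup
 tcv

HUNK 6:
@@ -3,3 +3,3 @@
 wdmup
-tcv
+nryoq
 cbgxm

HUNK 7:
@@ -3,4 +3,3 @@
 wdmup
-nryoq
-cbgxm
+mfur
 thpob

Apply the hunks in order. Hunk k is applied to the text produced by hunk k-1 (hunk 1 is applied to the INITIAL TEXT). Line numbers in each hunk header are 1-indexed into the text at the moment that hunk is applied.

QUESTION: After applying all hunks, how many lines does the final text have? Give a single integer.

Hunk 1: at line 3 remove [chth,ogr,qnfye] add [pxmq] -> 5 lines: pmvyc cir vazrf pxmq thpob
Hunk 2: at line 1 remove [cir,vazrf,pxmq] add [ylao,cbgxm] -> 4 lines: pmvyc ylao cbgxm thpob
Hunk 3: at line 1 remove [ylao] add [fonl] -> 4 lines: pmvyc fonl cbgxm thpob
Hunk 4: at line 1 remove [fonl] add [gxdqp,tcv] -> 5 lines: pmvyc gxdqp tcv cbgxm thpob
Hunk 5: at line 1 remove [gxdqp] add [imknf,wdmup] -> 6 lines: pmvyc imknf wdmup tcv cbgxm thpob
Hunk 6: at line 3 remove [tcv] add [nryoq] -> 6 lines: pmvyc imknf wdmup nryoq cbgxm thpob
Hunk 7: at line 3 remove [nryoq,cbgxm] add [mfur] -> 5 lines: pmvyc imknf wdmup mfur thpob
Final line count: 5

Answer: 5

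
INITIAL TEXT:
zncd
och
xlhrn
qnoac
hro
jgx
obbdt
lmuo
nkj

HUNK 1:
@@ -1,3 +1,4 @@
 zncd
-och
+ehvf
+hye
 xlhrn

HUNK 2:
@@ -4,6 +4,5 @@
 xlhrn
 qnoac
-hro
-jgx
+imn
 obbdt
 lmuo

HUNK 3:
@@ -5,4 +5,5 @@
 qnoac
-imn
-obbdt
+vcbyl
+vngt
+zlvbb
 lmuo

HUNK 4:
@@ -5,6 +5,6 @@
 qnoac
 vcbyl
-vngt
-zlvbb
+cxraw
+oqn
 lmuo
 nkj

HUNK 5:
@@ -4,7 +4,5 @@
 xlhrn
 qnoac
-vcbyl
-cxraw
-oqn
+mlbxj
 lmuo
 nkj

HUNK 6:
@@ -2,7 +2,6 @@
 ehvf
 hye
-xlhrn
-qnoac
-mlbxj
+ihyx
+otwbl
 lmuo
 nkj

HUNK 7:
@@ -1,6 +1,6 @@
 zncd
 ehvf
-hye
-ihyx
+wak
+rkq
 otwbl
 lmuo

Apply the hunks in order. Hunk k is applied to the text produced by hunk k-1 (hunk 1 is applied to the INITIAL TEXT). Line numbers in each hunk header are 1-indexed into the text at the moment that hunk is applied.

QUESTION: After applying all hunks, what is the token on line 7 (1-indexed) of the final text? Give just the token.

Answer: nkj

Derivation:
Hunk 1: at line 1 remove [och] add [ehvf,hye] -> 10 lines: zncd ehvf hye xlhrn qnoac hro jgx obbdt lmuo nkj
Hunk 2: at line 4 remove [hro,jgx] add [imn] -> 9 lines: zncd ehvf hye xlhrn qnoac imn obbdt lmuo nkj
Hunk 3: at line 5 remove [imn,obbdt] add [vcbyl,vngt,zlvbb] -> 10 lines: zncd ehvf hye xlhrn qnoac vcbyl vngt zlvbb lmuo nkj
Hunk 4: at line 5 remove [vngt,zlvbb] add [cxraw,oqn] -> 10 lines: zncd ehvf hye xlhrn qnoac vcbyl cxraw oqn lmuo nkj
Hunk 5: at line 4 remove [vcbyl,cxraw,oqn] add [mlbxj] -> 8 lines: zncd ehvf hye xlhrn qnoac mlbxj lmuo nkj
Hunk 6: at line 2 remove [xlhrn,qnoac,mlbxj] add [ihyx,otwbl] -> 7 lines: zncd ehvf hye ihyx otwbl lmuo nkj
Hunk 7: at line 1 remove [hye,ihyx] add [wak,rkq] -> 7 lines: zncd ehvf wak rkq otwbl lmuo nkj
Final line 7: nkj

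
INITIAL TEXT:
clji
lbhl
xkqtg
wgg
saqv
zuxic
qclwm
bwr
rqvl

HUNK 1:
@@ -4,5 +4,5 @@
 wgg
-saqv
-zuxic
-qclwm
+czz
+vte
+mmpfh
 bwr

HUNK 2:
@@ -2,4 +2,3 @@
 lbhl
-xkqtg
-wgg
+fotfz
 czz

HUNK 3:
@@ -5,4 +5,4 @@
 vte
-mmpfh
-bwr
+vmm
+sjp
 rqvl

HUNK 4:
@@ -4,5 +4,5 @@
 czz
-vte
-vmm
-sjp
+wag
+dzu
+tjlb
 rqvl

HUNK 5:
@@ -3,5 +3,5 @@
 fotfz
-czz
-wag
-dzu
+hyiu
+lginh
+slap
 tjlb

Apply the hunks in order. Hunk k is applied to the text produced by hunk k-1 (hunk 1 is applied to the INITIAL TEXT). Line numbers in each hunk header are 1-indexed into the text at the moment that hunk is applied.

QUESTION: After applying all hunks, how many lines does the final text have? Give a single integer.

Hunk 1: at line 4 remove [saqv,zuxic,qclwm] add [czz,vte,mmpfh] -> 9 lines: clji lbhl xkqtg wgg czz vte mmpfh bwr rqvl
Hunk 2: at line 2 remove [xkqtg,wgg] add [fotfz] -> 8 lines: clji lbhl fotfz czz vte mmpfh bwr rqvl
Hunk 3: at line 5 remove [mmpfh,bwr] add [vmm,sjp] -> 8 lines: clji lbhl fotfz czz vte vmm sjp rqvl
Hunk 4: at line 4 remove [vte,vmm,sjp] add [wag,dzu,tjlb] -> 8 lines: clji lbhl fotfz czz wag dzu tjlb rqvl
Hunk 5: at line 3 remove [czz,wag,dzu] add [hyiu,lginh,slap] -> 8 lines: clji lbhl fotfz hyiu lginh slap tjlb rqvl
Final line count: 8

Answer: 8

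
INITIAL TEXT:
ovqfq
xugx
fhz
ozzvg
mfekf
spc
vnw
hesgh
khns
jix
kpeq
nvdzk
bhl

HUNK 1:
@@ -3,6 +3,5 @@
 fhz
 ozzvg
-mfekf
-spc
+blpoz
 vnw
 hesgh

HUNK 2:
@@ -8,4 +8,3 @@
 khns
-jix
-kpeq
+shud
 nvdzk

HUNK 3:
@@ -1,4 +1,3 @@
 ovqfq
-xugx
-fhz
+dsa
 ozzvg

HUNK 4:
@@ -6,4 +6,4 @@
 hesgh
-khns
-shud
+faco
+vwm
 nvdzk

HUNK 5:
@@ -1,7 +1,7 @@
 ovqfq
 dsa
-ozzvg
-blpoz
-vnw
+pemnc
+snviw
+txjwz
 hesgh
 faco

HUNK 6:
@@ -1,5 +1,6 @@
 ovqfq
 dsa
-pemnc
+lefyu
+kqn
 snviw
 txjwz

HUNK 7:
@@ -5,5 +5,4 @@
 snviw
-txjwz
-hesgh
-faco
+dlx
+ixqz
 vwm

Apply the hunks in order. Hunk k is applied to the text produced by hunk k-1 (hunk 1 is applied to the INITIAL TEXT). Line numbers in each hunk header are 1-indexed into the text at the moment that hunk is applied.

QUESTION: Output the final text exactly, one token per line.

Answer: ovqfq
dsa
lefyu
kqn
snviw
dlx
ixqz
vwm
nvdzk
bhl

Derivation:
Hunk 1: at line 3 remove [mfekf,spc] add [blpoz] -> 12 lines: ovqfq xugx fhz ozzvg blpoz vnw hesgh khns jix kpeq nvdzk bhl
Hunk 2: at line 8 remove [jix,kpeq] add [shud] -> 11 lines: ovqfq xugx fhz ozzvg blpoz vnw hesgh khns shud nvdzk bhl
Hunk 3: at line 1 remove [xugx,fhz] add [dsa] -> 10 lines: ovqfq dsa ozzvg blpoz vnw hesgh khns shud nvdzk bhl
Hunk 4: at line 6 remove [khns,shud] add [faco,vwm] -> 10 lines: ovqfq dsa ozzvg blpoz vnw hesgh faco vwm nvdzk bhl
Hunk 5: at line 1 remove [ozzvg,blpoz,vnw] add [pemnc,snviw,txjwz] -> 10 lines: ovqfq dsa pemnc snviw txjwz hesgh faco vwm nvdzk bhl
Hunk 6: at line 1 remove [pemnc] add [lefyu,kqn] -> 11 lines: ovqfq dsa lefyu kqn snviw txjwz hesgh faco vwm nvdzk bhl
Hunk 7: at line 5 remove [txjwz,hesgh,faco] add [dlx,ixqz] -> 10 lines: ovqfq dsa lefyu kqn snviw dlx ixqz vwm nvdzk bhl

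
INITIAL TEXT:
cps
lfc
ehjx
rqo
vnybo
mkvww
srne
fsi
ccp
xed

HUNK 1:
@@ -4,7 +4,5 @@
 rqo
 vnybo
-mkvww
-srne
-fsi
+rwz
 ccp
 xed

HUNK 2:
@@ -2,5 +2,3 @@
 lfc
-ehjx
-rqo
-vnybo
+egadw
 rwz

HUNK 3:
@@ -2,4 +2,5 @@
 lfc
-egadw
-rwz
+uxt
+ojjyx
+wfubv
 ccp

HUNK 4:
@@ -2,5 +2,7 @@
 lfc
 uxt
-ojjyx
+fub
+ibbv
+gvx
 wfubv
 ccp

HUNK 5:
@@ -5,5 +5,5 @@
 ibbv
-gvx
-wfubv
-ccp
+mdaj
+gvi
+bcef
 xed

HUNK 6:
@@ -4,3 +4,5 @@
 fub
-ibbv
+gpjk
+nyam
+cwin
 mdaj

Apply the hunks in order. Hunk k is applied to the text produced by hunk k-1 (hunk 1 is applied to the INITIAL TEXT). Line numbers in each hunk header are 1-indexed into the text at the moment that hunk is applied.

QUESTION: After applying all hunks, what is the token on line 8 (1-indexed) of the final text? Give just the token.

Hunk 1: at line 4 remove [mkvww,srne,fsi] add [rwz] -> 8 lines: cps lfc ehjx rqo vnybo rwz ccp xed
Hunk 2: at line 2 remove [ehjx,rqo,vnybo] add [egadw] -> 6 lines: cps lfc egadw rwz ccp xed
Hunk 3: at line 2 remove [egadw,rwz] add [uxt,ojjyx,wfubv] -> 7 lines: cps lfc uxt ojjyx wfubv ccp xed
Hunk 4: at line 2 remove [ojjyx] add [fub,ibbv,gvx] -> 9 lines: cps lfc uxt fub ibbv gvx wfubv ccp xed
Hunk 5: at line 5 remove [gvx,wfubv,ccp] add [mdaj,gvi,bcef] -> 9 lines: cps lfc uxt fub ibbv mdaj gvi bcef xed
Hunk 6: at line 4 remove [ibbv] add [gpjk,nyam,cwin] -> 11 lines: cps lfc uxt fub gpjk nyam cwin mdaj gvi bcef xed
Final line 8: mdaj

Answer: mdaj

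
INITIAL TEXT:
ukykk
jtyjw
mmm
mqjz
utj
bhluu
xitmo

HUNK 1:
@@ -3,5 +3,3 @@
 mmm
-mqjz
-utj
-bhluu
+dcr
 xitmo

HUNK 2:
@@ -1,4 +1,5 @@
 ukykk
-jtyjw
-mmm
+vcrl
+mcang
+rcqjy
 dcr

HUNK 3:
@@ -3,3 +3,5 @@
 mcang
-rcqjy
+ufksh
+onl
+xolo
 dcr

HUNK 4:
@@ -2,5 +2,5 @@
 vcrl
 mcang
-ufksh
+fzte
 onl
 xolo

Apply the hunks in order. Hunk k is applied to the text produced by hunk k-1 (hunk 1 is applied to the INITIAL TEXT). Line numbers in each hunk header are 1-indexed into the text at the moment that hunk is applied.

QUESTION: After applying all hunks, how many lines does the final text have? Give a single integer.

Answer: 8

Derivation:
Hunk 1: at line 3 remove [mqjz,utj,bhluu] add [dcr] -> 5 lines: ukykk jtyjw mmm dcr xitmo
Hunk 2: at line 1 remove [jtyjw,mmm] add [vcrl,mcang,rcqjy] -> 6 lines: ukykk vcrl mcang rcqjy dcr xitmo
Hunk 3: at line 3 remove [rcqjy] add [ufksh,onl,xolo] -> 8 lines: ukykk vcrl mcang ufksh onl xolo dcr xitmo
Hunk 4: at line 2 remove [ufksh] add [fzte] -> 8 lines: ukykk vcrl mcang fzte onl xolo dcr xitmo
Final line count: 8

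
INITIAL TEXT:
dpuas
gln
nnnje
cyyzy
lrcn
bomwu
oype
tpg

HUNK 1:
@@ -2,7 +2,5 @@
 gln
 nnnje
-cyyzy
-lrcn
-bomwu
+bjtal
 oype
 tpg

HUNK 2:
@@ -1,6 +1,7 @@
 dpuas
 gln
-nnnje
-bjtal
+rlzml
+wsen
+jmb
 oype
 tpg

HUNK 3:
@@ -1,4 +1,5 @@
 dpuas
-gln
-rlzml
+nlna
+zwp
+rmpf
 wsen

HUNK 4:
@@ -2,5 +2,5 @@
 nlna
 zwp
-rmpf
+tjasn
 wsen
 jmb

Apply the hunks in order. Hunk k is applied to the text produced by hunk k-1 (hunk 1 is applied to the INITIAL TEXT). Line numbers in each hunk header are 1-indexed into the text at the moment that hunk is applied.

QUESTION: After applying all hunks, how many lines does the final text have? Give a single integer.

Hunk 1: at line 2 remove [cyyzy,lrcn,bomwu] add [bjtal] -> 6 lines: dpuas gln nnnje bjtal oype tpg
Hunk 2: at line 1 remove [nnnje,bjtal] add [rlzml,wsen,jmb] -> 7 lines: dpuas gln rlzml wsen jmb oype tpg
Hunk 3: at line 1 remove [gln,rlzml] add [nlna,zwp,rmpf] -> 8 lines: dpuas nlna zwp rmpf wsen jmb oype tpg
Hunk 4: at line 2 remove [rmpf] add [tjasn] -> 8 lines: dpuas nlna zwp tjasn wsen jmb oype tpg
Final line count: 8

Answer: 8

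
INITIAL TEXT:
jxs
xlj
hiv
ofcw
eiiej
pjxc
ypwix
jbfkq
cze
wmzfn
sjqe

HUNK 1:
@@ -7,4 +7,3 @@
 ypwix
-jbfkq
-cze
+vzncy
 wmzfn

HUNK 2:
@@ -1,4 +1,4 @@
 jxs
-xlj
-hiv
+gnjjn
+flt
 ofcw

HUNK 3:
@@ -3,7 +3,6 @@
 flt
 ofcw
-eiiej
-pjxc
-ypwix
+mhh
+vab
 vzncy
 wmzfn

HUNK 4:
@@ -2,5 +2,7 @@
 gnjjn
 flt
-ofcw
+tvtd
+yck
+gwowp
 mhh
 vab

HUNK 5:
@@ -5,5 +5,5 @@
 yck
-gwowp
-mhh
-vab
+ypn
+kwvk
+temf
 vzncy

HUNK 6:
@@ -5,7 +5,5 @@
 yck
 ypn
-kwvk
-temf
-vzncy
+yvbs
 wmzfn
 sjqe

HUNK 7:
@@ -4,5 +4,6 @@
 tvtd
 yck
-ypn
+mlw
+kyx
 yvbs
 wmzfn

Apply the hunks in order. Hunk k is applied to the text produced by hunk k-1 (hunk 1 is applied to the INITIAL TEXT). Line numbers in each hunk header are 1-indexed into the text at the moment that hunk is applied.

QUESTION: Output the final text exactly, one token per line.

Answer: jxs
gnjjn
flt
tvtd
yck
mlw
kyx
yvbs
wmzfn
sjqe

Derivation:
Hunk 1: at line 7 remove [jbfkq,cze] add [vzncy] -> 10 lines: jxs xlj hiv ofcw eiiej pjxc ypwix vzncy wmzfn sjqe
Hunk 2: at line 1 remove [xlj,hiv] add [gnjjn,flt] -> 10 lines: jxs gnjjn flt ofcw eiiej pjxc ypwix vzncy wmzfn sjqe
Hunk 3: at line 3 remove [eiiej,pjxc,ypwix] add [mhh,vab] -> 9 lines: jxs gnjjn flt ofcw mhh vab vzncy wmzfn sjqe
Hunk 4: at line 2 remove [ofcw] add [tvtd,yck,gwowp] -> 11 lines: jxs gnjjn flt tvtd yck gwowp mhh vab vzncy wmzfn sjqe
Hunk 5: at line 5 remove [gwowp,mhh,vab] add [ypn,kwvk,temf] -> 11 lines: jxs gnjjn flt tvtd yck ypn kwvk temf vzncy wmzfn sjqe
Hunk 6: at line 5 remove [kwvk,temf,vzncy] add [yvbs] -> 9 lines: jxs gnjjn flt tvtd yck ypn yvbs wmzfn sjqe
Hunk 7: at line 4 remove [ypn] add [mlw,kyx] -> 10 lines: jxs gnjjn flt tvtd yck mlw kyx yvbs wmzfn sjqe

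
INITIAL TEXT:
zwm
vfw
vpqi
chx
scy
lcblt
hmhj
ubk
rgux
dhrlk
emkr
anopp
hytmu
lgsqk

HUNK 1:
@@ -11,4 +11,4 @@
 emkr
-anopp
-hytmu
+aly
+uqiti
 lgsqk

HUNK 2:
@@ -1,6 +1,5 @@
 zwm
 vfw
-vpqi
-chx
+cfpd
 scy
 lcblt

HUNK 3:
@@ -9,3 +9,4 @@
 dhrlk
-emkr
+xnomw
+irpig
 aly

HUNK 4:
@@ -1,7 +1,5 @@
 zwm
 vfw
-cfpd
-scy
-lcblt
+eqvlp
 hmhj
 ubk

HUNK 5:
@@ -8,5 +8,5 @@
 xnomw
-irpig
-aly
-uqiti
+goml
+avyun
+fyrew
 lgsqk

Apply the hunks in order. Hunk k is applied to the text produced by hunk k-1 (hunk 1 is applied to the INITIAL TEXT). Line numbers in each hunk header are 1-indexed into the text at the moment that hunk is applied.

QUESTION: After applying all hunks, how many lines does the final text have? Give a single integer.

Answer: 12

Derivation:
Hunk 1: at line 11 remove [anopp,hytmu] add [aly,uqiti] -> 14 lines: zwm vfw vpqi chx scy lcblt hmhj ubk rgux dhrlk emkr aly uqiti lgsqk
Hunk 2: at line 1 remove [vpqi,chx] add [cfpd] -> 13 lines: zwm vfw cfpd scy lcblt hmhj ubk rgux dhrlk emkr aly uqiti lgsqk
Hunk 3: at line 9 remove [emkr] add [xnomw,irpig] -> 14 lines: zwm vfw cfpd scy lcblt hmhj ubk rgux dhrlk xnomw irpig aly uqiti lgsqk
Hunk 4: at line 1 remove [cfpd,scy,lcblt] add [eqvlp] -> 12 lines: zwm vfw eqvlp hmhj ubk rgux dhrlk xnomw irpig aly uqiti lgsqk
Hunk 5: at line 8 remove [irpig,aly,uqiti] add [goml,avyun,fyrew] -> 12 lines: zwm vfw eqvlp hmhj ubk rgux dhrlk xnomw goml avyun fyrew lgsqk
Final line count: 12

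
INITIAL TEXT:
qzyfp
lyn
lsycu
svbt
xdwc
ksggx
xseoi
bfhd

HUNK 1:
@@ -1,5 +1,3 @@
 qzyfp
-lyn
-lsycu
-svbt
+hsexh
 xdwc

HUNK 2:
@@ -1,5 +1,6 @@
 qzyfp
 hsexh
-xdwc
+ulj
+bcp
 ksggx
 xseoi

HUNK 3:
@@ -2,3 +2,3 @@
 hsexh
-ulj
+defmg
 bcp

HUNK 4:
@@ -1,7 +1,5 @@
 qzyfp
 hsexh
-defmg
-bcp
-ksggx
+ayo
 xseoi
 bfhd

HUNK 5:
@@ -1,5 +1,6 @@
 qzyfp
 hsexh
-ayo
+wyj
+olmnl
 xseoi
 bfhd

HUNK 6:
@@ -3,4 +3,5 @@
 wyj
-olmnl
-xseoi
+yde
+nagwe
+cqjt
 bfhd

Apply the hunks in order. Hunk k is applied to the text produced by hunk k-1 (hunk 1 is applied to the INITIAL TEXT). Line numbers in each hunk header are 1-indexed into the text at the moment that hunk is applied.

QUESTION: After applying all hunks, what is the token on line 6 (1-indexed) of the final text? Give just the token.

Hunk 1: at line 1 remove [lyn,lsycu,svbt] add [hsexh] -> 6 lines: qzyfp hsexh xdwc ksggx xseoi bfhd
Hunk 2: at line 1 remove [xdwc] add [ulj,bcp] -> 7 lines: qzyfp hsexh ulj bcp ksggx xseoi bfhd
Hunk 3: at line 2 remove [ulj] add [defmg] -> 7 lines: qzyfp hsexh defmg bcp ksggx xseoi bfhd
Hunk 4: at line 1 remove [defmg,bcp,ksggx] add [ayo] -> 5 lines: qzyfp hsexh ayo xseoi bfhd
Hunk 5: at line 1 remove [ayo] add [wyj,olmnl] -> 6 lines: qzyfp hsexh wyj olmnl xseoi bfhd
Hunk 6: at line 3 remove [olmnl,xseoi] add [yde,nagwe,cqjt] -> 7 lines: qzyfp hsexh wyj yde nagwe cqjt bfhd
Final line 6: cqjt

Answer: cqjt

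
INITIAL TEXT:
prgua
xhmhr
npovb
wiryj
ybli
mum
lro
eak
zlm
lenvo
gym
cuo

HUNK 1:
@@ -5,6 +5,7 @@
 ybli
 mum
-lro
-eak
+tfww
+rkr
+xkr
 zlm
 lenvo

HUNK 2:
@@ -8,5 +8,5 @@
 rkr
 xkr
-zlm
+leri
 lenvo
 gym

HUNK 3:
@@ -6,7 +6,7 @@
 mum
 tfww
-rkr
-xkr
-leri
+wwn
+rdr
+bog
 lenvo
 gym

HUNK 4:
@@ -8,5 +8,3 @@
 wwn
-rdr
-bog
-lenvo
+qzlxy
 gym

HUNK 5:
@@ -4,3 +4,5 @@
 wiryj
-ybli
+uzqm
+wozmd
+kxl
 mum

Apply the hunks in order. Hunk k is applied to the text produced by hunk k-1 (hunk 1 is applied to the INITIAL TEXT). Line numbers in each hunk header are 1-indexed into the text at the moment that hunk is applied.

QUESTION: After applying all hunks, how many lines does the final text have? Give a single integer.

Answer: 13

Derivation:
Hunk 1: at line 5 remove [lro,eak] add [tfww,rkr,xkr] -> 13 lines: prgua xhmhr npovb wiryj ybli mum tfww rkr xkr zlm lenvo gym cuo
Hunk 2: at line 8 remove [zlm] add [leri] -> 13 lines: prgua xhmhr npovb wiryj ybli mum tfww rkr xkr leri lenvo gym cuo
Hunk 3: at line 6 remove [rkr,xkr,leri] add [wwn,rdr,bog] -> 13 lines: prgua xhmhr npovb wiryj ybli mum tfww wwn rdr bog lenvo gym cuo
Hunk 4: at line 8 remove [rdr,bog,lenvo] add [qzlxy] -> 11 lines: prgua xhmhr npovb wiryj ybli mum tfww wwn qzlxy gym cuo
Hunk 5: at line 4 remove [ybli] add [uzqm,wozmd,kxl] -> 13 lines: prgua xhmhr npovb wiryj uzqm wozmd kxl mum tfww wwn qzlxy gym cuo
Final line count: 13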